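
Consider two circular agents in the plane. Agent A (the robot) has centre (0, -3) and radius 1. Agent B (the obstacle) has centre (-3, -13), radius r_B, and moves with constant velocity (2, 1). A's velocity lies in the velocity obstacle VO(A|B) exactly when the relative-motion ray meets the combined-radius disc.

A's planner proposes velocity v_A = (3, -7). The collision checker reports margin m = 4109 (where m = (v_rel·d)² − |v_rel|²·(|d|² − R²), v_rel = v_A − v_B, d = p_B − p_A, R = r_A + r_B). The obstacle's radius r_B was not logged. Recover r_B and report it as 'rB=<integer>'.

m = 4109
d = (-3, -10);  v_rel = (1, -8),  |v_rel|² = 65
v_rel×d = (1)·(-10) − (-8)·(-3) = -34
since m = R²·65 − (-34)²:  R² = (1156 + 4109) / 65 = 81
R = √81 = 9  ⇒  r_B = 9 − 1 = 8

rB=8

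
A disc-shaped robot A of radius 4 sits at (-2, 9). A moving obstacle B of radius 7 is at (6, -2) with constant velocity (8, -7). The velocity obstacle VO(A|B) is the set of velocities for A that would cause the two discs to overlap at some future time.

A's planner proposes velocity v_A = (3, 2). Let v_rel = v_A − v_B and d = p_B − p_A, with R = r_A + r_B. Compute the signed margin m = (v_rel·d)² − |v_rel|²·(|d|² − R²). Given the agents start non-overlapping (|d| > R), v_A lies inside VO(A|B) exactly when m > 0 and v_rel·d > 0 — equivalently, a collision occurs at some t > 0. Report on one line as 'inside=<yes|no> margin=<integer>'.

d = (8, -11),  |d|² = 185;  R = 4+7 = 11,  c = 185−11² = 64
v_rel = (-5, 9),  |v_rel|² = 106;  v_rel·d = (-5)·(8) + (9)·(-11) = -139
106·t² + 278·t + 64 = 0  ⇒  m = (-139)² − 106·64 = 12537
m = 12537 > 0,  v_rel·d = -139 < 0  ⇒  outside

inside=no margin=12537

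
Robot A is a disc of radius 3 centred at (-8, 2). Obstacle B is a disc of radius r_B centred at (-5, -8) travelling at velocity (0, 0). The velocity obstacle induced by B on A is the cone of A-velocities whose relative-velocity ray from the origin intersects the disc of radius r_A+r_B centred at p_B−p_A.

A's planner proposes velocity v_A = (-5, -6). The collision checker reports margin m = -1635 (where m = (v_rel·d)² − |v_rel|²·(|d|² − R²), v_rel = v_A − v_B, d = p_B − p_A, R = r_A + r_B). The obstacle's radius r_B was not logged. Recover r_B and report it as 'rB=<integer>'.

m = -1635
d = (3, -10);  v_rel = (-5, -6),  |v_rel|² = 61
v_rel×d = (-5)·(-10) − (-6)·(3) = 68
since m = R²·61 − 68²:  R² = (4624 + -1635) / 61 = 49
R = √49 = 7  ⇒  r_B = 7 − 3 = 4

rB=4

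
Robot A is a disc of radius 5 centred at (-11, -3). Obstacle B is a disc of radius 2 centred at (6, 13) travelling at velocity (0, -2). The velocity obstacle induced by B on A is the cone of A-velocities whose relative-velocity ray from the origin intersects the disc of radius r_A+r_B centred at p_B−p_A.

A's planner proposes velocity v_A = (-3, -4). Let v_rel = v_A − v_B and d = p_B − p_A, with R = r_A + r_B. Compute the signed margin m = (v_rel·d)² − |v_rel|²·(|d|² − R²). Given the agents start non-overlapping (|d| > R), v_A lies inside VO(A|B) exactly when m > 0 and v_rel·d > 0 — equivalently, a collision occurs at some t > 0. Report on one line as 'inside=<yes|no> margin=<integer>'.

d = (17, 16),  |d|² = 545;  R = 5+2 = 7,  c = 545−7² = 496
v_rel = (-3, -2),  |v_rel|² = 13;  v_rel·d = (-3)·(17) + (-2)·(16) = -83
13·t² + 166·t + 496 = 0  ⇒  m = (-83)² − 13·496 = 441
m = 441 > 0,  v_rel·d = -83 < 0  ⇒  outside

inside=no margin=441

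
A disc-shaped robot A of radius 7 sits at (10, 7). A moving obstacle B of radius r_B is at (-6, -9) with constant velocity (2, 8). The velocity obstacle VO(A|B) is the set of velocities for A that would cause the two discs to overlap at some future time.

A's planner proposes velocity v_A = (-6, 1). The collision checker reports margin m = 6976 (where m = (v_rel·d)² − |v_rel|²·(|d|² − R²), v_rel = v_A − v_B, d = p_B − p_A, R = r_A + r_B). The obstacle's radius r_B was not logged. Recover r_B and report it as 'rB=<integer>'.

m = 6976
d = (-16, -16);  v_rel = (-8, -7),  |v_rel|² = 113
v_rel×d = (-8)·(-16) − (-7)·(-16) = 16
since m = R²·113 − 16²:  R² = (256 + 6976) / 113 = 64
R = √64 = 8  ⇒  r_B = 8 − 7 = 1

rB=1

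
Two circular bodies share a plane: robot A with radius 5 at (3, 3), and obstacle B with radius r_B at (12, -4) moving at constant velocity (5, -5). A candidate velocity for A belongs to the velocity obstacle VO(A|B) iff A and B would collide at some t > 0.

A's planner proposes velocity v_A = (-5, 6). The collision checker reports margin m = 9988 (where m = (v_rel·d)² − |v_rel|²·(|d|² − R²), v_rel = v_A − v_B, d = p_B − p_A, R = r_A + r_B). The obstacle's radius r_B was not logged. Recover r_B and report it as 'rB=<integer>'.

m = 9988
d = (9, -7);  v_rel = (-10, 11),  |v_rel|² = 221
v_rel×d = (-10)·(-7) − (11)·(9) = -29
since m = R²·221 − (-29)²:  R² = (841 + 9988) / 221 = 49
R = √49 = 7  ⇒  r_B = 7 − 5 = 2

rB=2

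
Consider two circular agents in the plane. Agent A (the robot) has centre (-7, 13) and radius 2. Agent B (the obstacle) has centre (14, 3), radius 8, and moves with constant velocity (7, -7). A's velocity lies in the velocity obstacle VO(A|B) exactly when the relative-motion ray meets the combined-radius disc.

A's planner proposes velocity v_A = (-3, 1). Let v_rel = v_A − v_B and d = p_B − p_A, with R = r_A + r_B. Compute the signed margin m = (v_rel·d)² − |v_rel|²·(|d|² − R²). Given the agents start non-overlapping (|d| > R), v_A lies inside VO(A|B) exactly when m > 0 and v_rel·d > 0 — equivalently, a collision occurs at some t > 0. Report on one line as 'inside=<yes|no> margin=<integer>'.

d = (21, -10),  |d|² = 541;  R = 2+8 = 10,  c = 541−10² = 441
v_rel = (-10, 8),  |v_rel|² = 164;  v_rel·d = (-10)·(21) + (8)·(-10) = -290
164·t² + 580·t + 441 = 0  ⇒  m = (-290)² − 164·441 = 11776
m = 11776 > 0,  v_rel·d = -290 < 0  ⇒  outside

inside=no margin=11776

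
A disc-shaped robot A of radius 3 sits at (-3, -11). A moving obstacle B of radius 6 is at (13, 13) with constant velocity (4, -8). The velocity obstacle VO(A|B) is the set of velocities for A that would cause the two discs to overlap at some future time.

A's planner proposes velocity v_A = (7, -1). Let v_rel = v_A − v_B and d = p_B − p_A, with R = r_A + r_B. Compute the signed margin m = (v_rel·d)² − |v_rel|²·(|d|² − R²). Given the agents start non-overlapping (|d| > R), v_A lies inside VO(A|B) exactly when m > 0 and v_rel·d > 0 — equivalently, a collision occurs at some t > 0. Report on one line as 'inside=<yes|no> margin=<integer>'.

d = (16, 24),  |d|² = 832;  R = 3+6 = 9,  c = 832−9² = 751
v_rel = (3, 7),  |v_rel|² = 58;  v_rel·d = (3)·(16) + (7)·(24) = 216
58·t² − 432·t + 751 = 0  ⇒  m = 216² − 58·751 = 3098
m = 3098 > 0,  v_rel·d = 216 > 0  ⇒  inside

inside=yes margin=3098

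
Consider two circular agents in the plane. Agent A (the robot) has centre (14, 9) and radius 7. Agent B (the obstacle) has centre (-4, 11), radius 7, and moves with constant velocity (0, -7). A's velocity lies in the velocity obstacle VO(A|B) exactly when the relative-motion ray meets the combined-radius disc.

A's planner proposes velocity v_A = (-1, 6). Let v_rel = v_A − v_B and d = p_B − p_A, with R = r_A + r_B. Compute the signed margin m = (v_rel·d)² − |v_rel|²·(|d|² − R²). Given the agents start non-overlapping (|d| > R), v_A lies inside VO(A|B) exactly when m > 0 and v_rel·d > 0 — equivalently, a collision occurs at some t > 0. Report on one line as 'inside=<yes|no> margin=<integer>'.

d = (-18, 2),  |d|² = 328;  R = 7+7 = 14,  c = 328−14² = 132
v_rel = (-1, 13),  |v_rel|² = 170;  v_rel·d = (-1)·(-18) + (13)·(2) = 44
170·t² − 88·t + 132 = 0  ⇒  m = 44² − 170·132 = -20504
m = -20504 < 0,  v_rel·d = 44 > 0  ⇒  outside

inside=no margin=-20504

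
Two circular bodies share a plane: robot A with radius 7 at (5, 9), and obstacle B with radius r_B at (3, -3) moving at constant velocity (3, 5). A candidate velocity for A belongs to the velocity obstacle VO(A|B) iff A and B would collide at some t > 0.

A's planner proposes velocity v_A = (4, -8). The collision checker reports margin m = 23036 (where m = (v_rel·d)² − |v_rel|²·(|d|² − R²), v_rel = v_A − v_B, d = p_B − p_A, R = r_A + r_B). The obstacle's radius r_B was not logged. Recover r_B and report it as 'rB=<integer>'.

m = 23036
d = (-2, -12);  v_rel = (1, -13),  |v_rel|² = 170
v_rel×d = (1)·(-12) − (-13)·(-2) = -38
since m = R²·170 − (-38)²:  R² = (1444 + 23036) / 170 = 144
R = √144 = 12  ⇒  r_B = 12 − 7 = 5

rB=5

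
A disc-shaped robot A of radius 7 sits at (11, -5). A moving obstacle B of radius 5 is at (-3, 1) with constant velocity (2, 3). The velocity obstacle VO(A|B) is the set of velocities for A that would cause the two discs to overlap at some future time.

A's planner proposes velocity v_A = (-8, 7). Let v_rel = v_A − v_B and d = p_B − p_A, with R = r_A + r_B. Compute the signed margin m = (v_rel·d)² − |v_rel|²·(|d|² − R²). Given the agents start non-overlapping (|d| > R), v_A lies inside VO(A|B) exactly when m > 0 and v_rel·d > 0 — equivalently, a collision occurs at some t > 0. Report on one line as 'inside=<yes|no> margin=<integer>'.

d = (-14, 6),  |d|² = 232;  R = 7+5 = 12,  c = 232−12² = 88
v_rel = (-10, 4),  |v_rel|² = 116;  v_rel·d = (-10)·(-14) + (4)·(6) = 164
116·t² − 328·t + 88 = 0  ⇒  m = 164² − 116·88 = 16688
m = 16688 > 0,  v_rel·d = 164 > 0  ⇒  inside

inside=yes margin=16688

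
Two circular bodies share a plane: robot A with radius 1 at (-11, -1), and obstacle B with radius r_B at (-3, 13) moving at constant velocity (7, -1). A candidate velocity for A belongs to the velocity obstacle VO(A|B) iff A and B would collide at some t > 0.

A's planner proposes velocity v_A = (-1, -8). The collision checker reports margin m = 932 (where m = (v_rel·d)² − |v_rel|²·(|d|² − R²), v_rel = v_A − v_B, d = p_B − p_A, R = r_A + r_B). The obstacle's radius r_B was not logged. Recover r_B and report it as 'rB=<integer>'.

m = 932
d = (8, 14);  v_rel = (-8, -7),  |v_rel|² = 113
v_rel×d = (-8)·(14) − (-7)·(8) = -56
since m = R²·113 − (-56)²:  R² = (3136 + 932) / 113 = 36
R = √36 = 6  ⇒  r_B = 6 − 1 = 5

rB=5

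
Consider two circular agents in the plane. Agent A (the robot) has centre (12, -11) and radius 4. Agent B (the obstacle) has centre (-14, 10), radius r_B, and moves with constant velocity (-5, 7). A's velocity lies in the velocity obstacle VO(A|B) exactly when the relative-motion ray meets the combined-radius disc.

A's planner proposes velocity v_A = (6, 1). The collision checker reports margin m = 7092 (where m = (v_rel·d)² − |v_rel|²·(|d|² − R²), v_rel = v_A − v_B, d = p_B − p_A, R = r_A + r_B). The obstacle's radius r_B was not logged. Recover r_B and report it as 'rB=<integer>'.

m = 7092
d = (-26, 21);  v_rel = (11, -6),  |v_rel|² = 157
v_rel×d = (11)·(21) − (-6)·(-26) = 75
since m = R²·157 − 75²:  R² = (5625 + 7092) / 157 = 81
R = √81 = 9  ⇒  r_B = 9 − 4 = 5

rB=5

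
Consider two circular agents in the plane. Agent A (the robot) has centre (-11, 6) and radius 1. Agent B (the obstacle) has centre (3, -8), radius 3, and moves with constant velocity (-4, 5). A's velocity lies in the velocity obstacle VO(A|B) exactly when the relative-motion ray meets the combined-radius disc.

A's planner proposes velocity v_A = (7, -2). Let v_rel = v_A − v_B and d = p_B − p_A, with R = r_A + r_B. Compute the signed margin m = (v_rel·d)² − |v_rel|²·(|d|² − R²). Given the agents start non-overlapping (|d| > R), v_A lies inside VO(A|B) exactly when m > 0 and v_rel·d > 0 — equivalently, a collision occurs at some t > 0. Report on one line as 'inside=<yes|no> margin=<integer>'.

d = (14, -14),  |d|² = 392;  R = 1+3 = 4,  c = 392−4² = 376
v_rel = (11, -7),  |v_rel|² = 170;  v_rel·d = (11)·(14) + (-7)·(-14) = 252
170·t² − 504·t + 376 = 0  ⇒  m = 252² − 170·376 = -416
m = -416 < 0,  v_rel·d = 252 > 0  ⇒  outside

inside=no margin=-416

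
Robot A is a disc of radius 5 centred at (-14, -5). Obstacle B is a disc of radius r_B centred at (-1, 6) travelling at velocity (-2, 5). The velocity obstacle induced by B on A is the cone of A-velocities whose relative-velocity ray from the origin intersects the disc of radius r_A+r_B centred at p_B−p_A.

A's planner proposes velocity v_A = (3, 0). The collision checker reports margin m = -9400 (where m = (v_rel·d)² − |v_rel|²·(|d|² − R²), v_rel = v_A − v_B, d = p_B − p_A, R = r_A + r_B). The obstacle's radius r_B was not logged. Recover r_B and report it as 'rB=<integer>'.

m = -9400
d = (13, 11);  v_rel = (5, -5),  |v_rel|² = 50
v_rel×d = (5)·(11) − (-5)·(13) = 120
since m = R²·50 − 120²:  R² = (14400 + -9400) / 50 = 100
R = √100 = 10  ⇒  r_B = 10 − 5 = 5

rB=5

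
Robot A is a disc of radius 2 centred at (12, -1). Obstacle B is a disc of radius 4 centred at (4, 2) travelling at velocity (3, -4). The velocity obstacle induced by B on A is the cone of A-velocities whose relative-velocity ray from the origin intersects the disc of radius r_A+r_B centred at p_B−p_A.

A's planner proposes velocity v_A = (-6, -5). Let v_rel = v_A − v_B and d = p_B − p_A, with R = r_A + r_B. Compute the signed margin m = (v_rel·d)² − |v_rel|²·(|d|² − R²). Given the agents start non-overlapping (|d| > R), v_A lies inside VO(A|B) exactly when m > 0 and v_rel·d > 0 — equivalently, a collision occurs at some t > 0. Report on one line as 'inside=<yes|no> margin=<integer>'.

d = (-8, 3),  |d|² = 73;  R = 2+4 = 6,  c = 73−6² = 37
v_rel = (-9, -1),  |v_rel|² = 82;  v_rel·d = (-9)·(-8) + (-1)·(3) = 69
82·t² − 138·t + 37 = 0  ⇒  m = 69² − 82·37 = 1727
m = 1727 > 0,  v_rel·d = 69 > 0  ⇒  inside

inside=yes margin=1727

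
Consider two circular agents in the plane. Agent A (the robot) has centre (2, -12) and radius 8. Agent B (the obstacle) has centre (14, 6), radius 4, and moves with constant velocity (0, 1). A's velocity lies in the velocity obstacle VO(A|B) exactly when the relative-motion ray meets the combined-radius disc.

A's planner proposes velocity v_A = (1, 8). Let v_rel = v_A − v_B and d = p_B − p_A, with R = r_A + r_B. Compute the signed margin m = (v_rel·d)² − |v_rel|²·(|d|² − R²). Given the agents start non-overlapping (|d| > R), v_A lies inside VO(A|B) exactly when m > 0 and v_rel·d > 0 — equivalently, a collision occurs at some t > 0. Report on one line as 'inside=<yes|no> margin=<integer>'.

d = (12, 18),  |d|² = 468;  R = 8+4 = 12,  c = 468−12² = 324
v_rel = (1, 7),  |v_rel|² = 50;  v_rel·d = (1)·(12) + (7)·(18) = 138
50·t² − 276·t + 324 = 0  ⇒  m = 138² − 50·324 = 2844
m = 2844 > 0,  v_rel·d = 138 > 0  ⇒  inside

inside=yes margin=2844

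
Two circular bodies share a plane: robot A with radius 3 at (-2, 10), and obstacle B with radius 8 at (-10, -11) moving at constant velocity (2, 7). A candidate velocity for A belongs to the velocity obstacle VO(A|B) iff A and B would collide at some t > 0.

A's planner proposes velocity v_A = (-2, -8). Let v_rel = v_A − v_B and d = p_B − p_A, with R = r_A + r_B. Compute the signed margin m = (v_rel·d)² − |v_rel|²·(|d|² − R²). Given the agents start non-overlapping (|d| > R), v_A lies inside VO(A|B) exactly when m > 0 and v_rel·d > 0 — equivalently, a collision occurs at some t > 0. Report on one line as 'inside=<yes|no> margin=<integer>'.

d = (-8, -21),  |d|² = 505;  R = 3+8 = 11,  c = 505−11² = 384
v_rel = (-4, -15),  |v_rel|² = 241;  v_rel·d = (-4)·(-8) + (-15)·(-21) = 347
241·t² − 694·t + 384 = 0  ⇒  m = 347² − 241·384 = 27865
m = 27865 > 0,  v_rel·d = 347 > 0  ⇒  inside

inside=yes margin=27865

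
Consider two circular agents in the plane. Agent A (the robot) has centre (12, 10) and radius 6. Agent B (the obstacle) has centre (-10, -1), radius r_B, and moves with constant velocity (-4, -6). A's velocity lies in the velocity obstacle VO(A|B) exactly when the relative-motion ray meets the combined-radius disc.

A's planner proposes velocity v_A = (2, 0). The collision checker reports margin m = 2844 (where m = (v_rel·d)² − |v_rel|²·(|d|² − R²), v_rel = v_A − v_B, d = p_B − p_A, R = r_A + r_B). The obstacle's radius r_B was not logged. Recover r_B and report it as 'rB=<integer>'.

m = 2844
d = (-22, -11);  v_rel = (6, 6),  |v_rel|² = 72
v_rel×d = (6)·(-11) − (6)·(-22) = 66
since m = R²·72 − 66²:  R² = (4356 + 2844) / 72 = 100
R = √100 = 10  ⇒  r_B = 10 − 6 = 4

rB=4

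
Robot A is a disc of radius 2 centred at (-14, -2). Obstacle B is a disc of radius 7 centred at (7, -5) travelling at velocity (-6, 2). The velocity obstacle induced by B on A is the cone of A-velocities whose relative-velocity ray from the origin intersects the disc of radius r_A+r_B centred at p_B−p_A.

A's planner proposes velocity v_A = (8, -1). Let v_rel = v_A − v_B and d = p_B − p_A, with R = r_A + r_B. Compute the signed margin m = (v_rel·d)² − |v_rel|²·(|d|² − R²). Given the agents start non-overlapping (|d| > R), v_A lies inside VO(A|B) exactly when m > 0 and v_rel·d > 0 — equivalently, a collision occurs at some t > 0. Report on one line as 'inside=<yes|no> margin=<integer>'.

d = (21, -3),  |d|² = 450;  R = 2+7 = 9,  c = 450−9² = 369
v_rel = (14, -3),  |v_rel|² = 205;  v_rel·d = (14)·(21) + (-3)·(-3) = 303
205·t² − 606·t + 369 = 0  ⇒  m = 303² − 205·369 = 16164
m = 16164 > 0,  v_rel·d = 303 > 0  ⇒  inside

inside=yes margin=16164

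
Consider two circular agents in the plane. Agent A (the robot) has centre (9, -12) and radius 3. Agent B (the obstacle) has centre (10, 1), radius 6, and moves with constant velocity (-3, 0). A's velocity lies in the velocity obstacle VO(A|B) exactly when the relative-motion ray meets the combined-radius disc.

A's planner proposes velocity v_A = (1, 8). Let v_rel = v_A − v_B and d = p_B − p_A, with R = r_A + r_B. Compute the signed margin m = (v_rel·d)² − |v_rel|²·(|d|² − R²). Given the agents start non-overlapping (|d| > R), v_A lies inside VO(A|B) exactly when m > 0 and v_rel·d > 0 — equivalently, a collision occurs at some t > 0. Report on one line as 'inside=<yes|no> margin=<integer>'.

d = (1, 13),  |d|² = 170;  R = 3+6 = 9,  c = 170−9² = 89
v_rel = (4, 8),  |v_rel|² = 80;  v_rel·d = (4)·(1) + (8)·(13) = 108
80·t² − 216·t + 89 = 0  ⇒  m = 108² − 80·89 = 4544
m = 4544 > 0,  v_rel·d = 108 > 0  ⇒  inside

inside=yes margin=4544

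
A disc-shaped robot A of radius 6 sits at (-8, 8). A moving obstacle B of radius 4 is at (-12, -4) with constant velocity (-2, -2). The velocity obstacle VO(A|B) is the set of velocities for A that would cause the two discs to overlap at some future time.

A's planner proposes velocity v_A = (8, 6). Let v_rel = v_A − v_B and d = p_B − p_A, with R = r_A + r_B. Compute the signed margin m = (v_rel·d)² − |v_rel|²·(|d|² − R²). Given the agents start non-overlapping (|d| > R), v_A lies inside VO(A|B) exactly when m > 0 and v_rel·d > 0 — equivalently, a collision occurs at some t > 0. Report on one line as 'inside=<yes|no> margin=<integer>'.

d = (-4, -12),  |d|² = 160;  R = 6+4 = 10,  c = 160−10² = 60
v_rel = (10, 8),  |v_rel|² = 164;  v_rel·d = (10)·(-4) + (8)·(-12) = -136
164·t² + 272·t + 60 = 0  ⇒  m = (-136)² − 164·60 = 8656
m = 8656 > 0,  v_rel·d = -136 < 0  ⇒  outside

inside=no margin=8656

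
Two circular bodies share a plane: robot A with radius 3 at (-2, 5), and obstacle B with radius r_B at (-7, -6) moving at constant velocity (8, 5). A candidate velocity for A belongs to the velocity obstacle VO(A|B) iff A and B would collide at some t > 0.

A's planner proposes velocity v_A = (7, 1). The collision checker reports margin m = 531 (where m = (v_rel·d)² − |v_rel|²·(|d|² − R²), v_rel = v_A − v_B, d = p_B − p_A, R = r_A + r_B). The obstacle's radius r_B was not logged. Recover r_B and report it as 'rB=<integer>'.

m = 531
d = (-5, -11);  v_rel = (-1, -4),  |v_rel|² = 17
v_rel×d = (-1)·(-11) − (-4)·(-5) = -9
since m = R²·17 − (-9)²:  R² = (81 + 531) / 17 = 36
R = √36 = 6  ⇒  r_B = 6 − 3 = 3

rB=3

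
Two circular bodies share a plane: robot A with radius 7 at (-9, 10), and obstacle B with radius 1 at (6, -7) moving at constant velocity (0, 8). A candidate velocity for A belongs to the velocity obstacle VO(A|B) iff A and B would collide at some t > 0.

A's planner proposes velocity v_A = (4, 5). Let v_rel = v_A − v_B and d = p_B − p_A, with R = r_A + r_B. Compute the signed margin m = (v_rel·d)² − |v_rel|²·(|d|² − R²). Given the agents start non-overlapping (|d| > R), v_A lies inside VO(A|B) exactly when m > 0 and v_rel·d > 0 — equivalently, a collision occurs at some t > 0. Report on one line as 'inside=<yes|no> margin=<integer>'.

d = (15, -17),  |d|² = 514;  R = 7+1 = 8,  c = 514−8² = 450
v_rel = (4, -3),  |v_rel|² = 25;  v_rel·d = (4)·(15) + (-3)·(-17) = 111
25·t² − 222·t + 450 = 0  ⇒  m = 111² − 25·450 = 1071
m = 1071 > 0,  v_rel·d = 111 > 0  ⇒  inside

inside=yes margin=1071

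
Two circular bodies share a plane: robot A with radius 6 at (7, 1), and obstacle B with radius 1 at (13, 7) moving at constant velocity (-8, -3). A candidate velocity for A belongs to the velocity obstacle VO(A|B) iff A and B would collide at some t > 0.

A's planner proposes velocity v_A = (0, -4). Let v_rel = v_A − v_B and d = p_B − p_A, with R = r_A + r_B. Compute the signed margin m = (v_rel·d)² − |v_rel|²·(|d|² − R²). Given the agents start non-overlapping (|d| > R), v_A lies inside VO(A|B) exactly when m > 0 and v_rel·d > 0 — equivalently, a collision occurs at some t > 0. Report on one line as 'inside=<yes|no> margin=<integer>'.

d = (6, 6),  |d|² = 72;  R = 6+1 = 7,  c = 72−7² = 23
v_rel = (8, -1),  |v_rel|² = 65;  v_rel·d = (8)·(6) + (-1)·(6) = 42
65·t² − 84·t + 23 = 0  ⇒  m = 42² − 65·23 = 269
m = 269 > 0,  v_rel·d = 42 > 0  ⇒  inside

inside=yes margin=269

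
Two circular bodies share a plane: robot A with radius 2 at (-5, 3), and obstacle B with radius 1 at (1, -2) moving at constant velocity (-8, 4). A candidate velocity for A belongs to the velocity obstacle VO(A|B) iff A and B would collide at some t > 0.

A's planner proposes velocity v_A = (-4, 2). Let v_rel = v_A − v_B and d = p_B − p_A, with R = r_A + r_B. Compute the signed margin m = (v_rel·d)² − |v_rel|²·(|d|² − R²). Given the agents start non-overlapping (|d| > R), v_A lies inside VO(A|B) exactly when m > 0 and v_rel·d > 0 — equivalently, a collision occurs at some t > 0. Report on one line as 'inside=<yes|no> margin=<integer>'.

d = (6, -5),  |d|² = 61;  R = 2+1 = 3,  c = 61−3² = 52
v_rel = (4, -2),  |v_rel|² = 20;  v_rel·d = (4)·(6) + (-2)·(-5) = 34
20·t² − 68·t + 52 = 0  ⇒  m = 34² − 20·52 = 116
m = 116 > 0,  v_rel·d = 34 > 0  ⇒  inside

inside=yes margin=116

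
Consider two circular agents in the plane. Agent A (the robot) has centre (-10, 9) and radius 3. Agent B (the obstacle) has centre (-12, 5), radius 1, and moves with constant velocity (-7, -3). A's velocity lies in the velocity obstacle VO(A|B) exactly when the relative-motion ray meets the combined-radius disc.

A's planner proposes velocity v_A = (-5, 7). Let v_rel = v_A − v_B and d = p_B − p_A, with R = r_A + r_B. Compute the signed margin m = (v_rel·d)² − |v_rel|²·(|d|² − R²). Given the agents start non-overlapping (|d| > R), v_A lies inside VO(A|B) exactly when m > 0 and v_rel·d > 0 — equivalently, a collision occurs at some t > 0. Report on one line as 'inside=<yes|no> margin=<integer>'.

d = (-2, -4),  |d|² = 20;  R = 3+1 = 4,  c = 20−4² = 4
v_rel = (2, 10),  |v_rel|² = 104;  v_rel·d = (2)·(-2) + (10)·(-4) = -44
104·t² + 88·t + 4 = 0  ⇒  m = (-44)² − 104·4 = 1520
m = 1520 > 0,  v_rel·d = -44 < 0  ⇒  outside

inside=no margin=1520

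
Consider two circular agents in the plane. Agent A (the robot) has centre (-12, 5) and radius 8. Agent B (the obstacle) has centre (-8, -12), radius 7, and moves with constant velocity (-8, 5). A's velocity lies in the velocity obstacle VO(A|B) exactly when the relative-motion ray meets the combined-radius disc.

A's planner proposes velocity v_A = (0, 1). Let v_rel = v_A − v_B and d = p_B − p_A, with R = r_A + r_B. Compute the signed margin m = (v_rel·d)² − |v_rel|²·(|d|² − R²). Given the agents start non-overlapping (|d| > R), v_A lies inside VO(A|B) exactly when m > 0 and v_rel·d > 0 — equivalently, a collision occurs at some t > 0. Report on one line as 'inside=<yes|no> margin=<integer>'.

d = (4, -17),  |d|² = 305;  R = 8+7 = 15,  c = 305−15² = 80
v_rel = (8, -4),  |v_rel|² = 80;  v_rel·d = (8)·(4) + (-4)·(-17) = 100
80·t² − 200·t + 80 = 0  ⇒  m = 100² − 80·80 = 3600
m = 3600 > 0,  v_rel·d = 100 > 0  ⇒  inside

inside=yes margin=3600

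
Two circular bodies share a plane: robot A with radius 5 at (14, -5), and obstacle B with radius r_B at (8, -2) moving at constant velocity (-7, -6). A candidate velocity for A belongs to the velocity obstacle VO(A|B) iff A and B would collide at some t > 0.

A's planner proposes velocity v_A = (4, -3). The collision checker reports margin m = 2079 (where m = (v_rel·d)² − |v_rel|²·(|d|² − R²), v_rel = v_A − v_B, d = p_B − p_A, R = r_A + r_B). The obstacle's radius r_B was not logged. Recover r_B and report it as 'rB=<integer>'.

m = 2079
d = (-6, 3);  v_rel = (11, 3),  |v_rel|² = 130
v_rel×d = (11)·(3) − (3)·(-6) = 51
since m = R²·130 − 51²:  R² = (2601 + 2079) / 130 = 36
R = √36 = 6  ⇒  r_B = 6 − 5 = 1

rB=1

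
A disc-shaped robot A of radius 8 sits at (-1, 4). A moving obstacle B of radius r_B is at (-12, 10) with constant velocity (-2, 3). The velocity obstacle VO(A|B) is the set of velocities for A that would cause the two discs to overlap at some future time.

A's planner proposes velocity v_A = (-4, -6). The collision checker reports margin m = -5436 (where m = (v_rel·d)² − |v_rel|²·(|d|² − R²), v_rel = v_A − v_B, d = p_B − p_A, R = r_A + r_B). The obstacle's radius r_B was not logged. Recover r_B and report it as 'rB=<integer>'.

m = -5436
d = (-11, 6);  v_rel = (-2, -9),  |v_rel|² = 85
v_rel×d = (-2)·(6) − (-9)·(-11) = -111
since m = R²·85 − (-111)²:  R² = (12321 + -5436) / 85 = 81
R = √81 = 9  ⇒  r_B = 9 − 8 = 1

rB=1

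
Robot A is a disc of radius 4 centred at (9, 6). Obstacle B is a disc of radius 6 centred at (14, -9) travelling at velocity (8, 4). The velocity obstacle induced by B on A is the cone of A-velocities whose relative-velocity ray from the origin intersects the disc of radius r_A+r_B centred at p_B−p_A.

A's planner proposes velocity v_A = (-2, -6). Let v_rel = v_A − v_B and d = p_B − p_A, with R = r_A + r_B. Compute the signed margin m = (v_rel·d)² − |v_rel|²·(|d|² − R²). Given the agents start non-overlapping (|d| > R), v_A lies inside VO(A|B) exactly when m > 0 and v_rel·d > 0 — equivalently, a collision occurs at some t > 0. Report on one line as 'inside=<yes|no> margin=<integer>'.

d = (5, -15),  |d|² = 250;  R = 4+6 = 10,  c = 250−10² = 150
v_rel = (-10, -10),  |v_rel|² = 200;  v_rel·d = (-10)·(5) + (-10)·(-15) = 100
200·t² − 200·t + 150 = 0  ⇒  m = 100² − 200·150 = -20000
m = -20000 < 0,  v_rel·d = 100 > 0  ⇒  outside

inside=no margin=-20000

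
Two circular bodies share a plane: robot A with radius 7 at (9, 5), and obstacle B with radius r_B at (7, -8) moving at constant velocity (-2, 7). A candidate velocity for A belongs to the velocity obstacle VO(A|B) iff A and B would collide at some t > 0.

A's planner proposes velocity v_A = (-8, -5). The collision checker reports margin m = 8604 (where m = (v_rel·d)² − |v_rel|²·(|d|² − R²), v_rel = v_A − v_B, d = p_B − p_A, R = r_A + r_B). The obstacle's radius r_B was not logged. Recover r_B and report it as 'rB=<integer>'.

m = 8604
d = (-2, -13);  v_rel = (-6, -12),  |v_rel|² = 180
v_rel×d = (-6)·(-13) − (-12)·(-2) = 54
since m = R²·180 − 54²:  R² = (2916 + 8604) / 180 = 64
R = √64 = 8  ⇒  r_B = 8 − 7 = 1

rB=1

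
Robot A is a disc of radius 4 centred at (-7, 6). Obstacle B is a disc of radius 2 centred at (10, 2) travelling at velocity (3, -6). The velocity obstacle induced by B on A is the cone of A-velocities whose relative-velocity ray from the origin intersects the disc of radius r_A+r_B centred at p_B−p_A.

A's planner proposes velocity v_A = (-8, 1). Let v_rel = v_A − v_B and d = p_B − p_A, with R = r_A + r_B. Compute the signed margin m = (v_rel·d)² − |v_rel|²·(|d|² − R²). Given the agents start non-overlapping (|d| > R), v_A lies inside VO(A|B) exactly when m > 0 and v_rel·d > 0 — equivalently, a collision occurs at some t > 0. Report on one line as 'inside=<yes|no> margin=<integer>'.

d = (17, -4),  |d|² = 305;  R = 4+2 = 6,  c = 305−6² = 269
v_rel = (-11, 7),  |v_rel|² = 170;  v_rel·d = (-11)·(17) + (7)·(-4) = -215
170·t² + 430·t + 269 = 0  ⇒  m = (-215)² − 170·269 = 495
m = 495 > 0,  v_rel·d = -215 < 0  ⇒  outside

inside=no margin=495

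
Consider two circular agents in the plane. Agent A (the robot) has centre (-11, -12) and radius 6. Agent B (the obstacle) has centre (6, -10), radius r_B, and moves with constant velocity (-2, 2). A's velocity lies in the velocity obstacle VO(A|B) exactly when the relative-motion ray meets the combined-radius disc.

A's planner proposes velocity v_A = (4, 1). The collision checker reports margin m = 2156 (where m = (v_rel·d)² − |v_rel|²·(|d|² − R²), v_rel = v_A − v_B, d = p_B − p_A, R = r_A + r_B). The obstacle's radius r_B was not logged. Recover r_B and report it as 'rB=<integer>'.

m = 2156
d = (17, 2);  v_rel = (6, -1),  |v_rel|² = 37
v_rel×d = (6)·(2) − (-1)·(17) = 29
since m = R²·37 − 29²:  R² = (841 + 2156) / 37 = 81
R = √81 = 9  ⇒  r_B = 9 − 6 = 3

rB=3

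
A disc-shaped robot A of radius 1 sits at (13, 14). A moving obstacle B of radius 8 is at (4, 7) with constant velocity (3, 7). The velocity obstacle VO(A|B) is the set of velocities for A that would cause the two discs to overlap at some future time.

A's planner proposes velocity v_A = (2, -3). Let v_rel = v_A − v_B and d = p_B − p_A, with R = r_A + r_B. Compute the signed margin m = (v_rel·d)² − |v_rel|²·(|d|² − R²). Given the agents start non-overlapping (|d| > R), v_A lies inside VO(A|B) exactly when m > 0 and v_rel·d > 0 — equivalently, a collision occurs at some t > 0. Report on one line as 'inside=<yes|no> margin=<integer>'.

d = (-9, -7),  |d|² = 130;  R = 1+8 = 9,  c = 130−9² = 49
v_rel = (-1, -10),  |v_rel|² = 101;  v_rel·d = (-1)·(-9) + (-10)·(-7) = 79
101·t² − 158·t + 49 = 0  ⇒  m = 79² − 101·49 = 1292
m = 1292 > 0,  v_rel·d = 79 > 0  ⇒  inside

inside=yes margin=1292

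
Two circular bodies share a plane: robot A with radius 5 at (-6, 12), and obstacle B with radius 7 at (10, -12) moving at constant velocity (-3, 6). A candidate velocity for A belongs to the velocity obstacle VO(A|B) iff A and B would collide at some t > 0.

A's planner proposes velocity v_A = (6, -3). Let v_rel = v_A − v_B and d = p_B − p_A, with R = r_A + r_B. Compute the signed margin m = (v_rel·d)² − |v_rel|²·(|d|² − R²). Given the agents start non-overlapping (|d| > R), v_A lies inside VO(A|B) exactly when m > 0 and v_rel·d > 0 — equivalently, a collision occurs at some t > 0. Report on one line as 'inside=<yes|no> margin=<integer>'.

d = (16, -24),  |d|² = 832;  R = 5+7 = 12,  c = 832−12² = 688
v_rel = (9, -9),  |v_rel|² = 162;  v_rel·d = (9)·(16) + (-9)·(-24) = 360
162·t² − 720·t + 688 = 0  ⇒  m = 360² − 162·688 = 18144
m = 18144 > 0,  v_rel·d = 360 > 0  ⇒  inside

inside=yes margin=18144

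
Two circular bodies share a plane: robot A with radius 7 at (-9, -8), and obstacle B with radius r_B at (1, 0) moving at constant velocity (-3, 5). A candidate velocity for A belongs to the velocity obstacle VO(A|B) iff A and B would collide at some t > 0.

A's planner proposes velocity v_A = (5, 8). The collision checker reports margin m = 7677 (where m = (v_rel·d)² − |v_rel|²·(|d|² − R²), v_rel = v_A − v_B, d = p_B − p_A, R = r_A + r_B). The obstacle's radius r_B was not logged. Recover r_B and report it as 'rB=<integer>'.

m = 7677
d = (10, 8);  v_rel = (8, 3),  |v_rel|² = 73
v_rel×d = (8)·(8) − (3)·(10) = 34
since m = R²·73 − 34²:  R² = (1156 + 7677) / 73 = 121
R = √121 = 11  ⇒  r_B = 11 − 7 = 4

rB=4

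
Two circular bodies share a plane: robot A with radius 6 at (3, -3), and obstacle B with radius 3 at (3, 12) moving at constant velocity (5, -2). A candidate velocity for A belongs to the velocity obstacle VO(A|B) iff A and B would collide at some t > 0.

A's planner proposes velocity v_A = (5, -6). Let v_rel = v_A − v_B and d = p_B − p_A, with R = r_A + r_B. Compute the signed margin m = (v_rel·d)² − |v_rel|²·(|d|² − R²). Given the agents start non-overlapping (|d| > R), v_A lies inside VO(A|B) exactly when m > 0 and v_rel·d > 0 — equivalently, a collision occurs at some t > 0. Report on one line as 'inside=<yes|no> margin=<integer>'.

d = (0, 15),  |d|² = 225;  R = 6+3 = 9,  c = 225−9² = 144
v_rel = (0, -4),  |v_rel|² = 16;  v_rel·d = (0)·(0) + (-4)·(15) = -60
16·t² + 120·t + 144 = 0  ⇒  m = (-60)² − 16·144 = 1296
m = 1296 > 0,  v_rel·d = -60 < 0  ⇒  outside

inside=no margin=1296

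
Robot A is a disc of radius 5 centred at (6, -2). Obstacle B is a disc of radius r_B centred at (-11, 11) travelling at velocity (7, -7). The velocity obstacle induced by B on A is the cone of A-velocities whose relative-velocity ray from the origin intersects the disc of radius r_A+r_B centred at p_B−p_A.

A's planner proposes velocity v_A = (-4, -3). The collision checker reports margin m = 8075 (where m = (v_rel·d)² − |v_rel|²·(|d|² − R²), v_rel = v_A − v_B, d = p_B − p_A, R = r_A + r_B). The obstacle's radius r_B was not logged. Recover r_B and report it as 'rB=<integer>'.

m = 8075
d = (-17, 13);  v_rel = (-11, 4),  |v_rel|² = 137
v_rel×d = (-11)·(13) − (4)·(-17) = -75
since m = R²·137 − (-75)²:  R² = (5625 + 8075) / 137 = 100
R = √100 = 10  ⇒  r_B = 10 − 5 = 5

rB=5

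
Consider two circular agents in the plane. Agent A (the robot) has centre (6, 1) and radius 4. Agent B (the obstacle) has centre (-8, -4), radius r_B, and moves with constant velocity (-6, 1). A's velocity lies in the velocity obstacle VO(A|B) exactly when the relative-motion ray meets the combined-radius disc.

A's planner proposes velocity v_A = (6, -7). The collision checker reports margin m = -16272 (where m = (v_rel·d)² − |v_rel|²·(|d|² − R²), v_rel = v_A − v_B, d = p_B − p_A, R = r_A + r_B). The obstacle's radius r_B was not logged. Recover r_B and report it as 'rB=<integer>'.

m = -16272
d = (-14, -5);  v_rel = (12, -8),  |v_rel|² = 208
v_rel×d = (12)·(-5) − (-8)·(-14) = -172
since m = R²·208 − (-172)²:  R² = (29584 + -16272) / 208 = 64
R = √64 = 8  ⇒  r_B = 8 − 4 = 4

rB=4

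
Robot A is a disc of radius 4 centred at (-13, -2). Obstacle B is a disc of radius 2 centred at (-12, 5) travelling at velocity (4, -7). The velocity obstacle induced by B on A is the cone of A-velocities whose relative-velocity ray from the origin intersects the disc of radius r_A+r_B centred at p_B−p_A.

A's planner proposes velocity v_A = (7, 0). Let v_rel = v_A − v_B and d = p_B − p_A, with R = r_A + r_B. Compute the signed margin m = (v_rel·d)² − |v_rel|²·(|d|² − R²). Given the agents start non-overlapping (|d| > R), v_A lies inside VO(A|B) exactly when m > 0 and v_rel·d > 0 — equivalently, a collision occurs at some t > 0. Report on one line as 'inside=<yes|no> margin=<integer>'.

d = (1, 7),  |d|² = 50;  R = 4+2 = 6,  c = 50−6² = 14
v_rel = (3, 7),  |v_rel|² = 58;  v_rel·d = (3)·(1) + (7)·(7) = 52
58·t² − 104·t + 14 = 0  ⇒  m = 52² − 58·14 = 1892
m = 1892 > 0,  v_rel·d = 52 > 0  ⇒  inside

inside=yes margin=1892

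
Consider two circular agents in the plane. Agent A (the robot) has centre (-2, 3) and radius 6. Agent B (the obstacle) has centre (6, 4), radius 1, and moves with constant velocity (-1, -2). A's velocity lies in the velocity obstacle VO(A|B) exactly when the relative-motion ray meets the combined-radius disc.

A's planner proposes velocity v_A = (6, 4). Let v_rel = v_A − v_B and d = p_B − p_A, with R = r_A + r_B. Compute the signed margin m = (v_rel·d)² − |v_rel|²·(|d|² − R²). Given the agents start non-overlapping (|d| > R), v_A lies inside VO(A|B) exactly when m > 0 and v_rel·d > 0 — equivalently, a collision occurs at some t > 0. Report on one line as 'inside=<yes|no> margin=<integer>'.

d = (8, 1),  |d|² = 65;  R = 6+1 = 7,  c = 65−7² = 16
v_rel = (7, 6),  |v_rel|² = 85;  v_rel·d = (7)·(8) + (6)·(1) = 62
85·t² − 124·t + 16 = 0  ⇒  m = 62² − 85·16 = 2484
m = 2484 > 0,  v_rel·d = 62 > 0  ⇒  inside

inside=yes margin=2484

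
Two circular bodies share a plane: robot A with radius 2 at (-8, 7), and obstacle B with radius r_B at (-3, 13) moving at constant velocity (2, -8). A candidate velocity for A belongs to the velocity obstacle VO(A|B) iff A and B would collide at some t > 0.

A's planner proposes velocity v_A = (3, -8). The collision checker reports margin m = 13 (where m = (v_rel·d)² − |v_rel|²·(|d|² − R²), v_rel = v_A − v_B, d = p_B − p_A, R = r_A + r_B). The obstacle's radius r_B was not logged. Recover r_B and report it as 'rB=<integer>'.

m = 13
d = (5, 6);  v_rel = (1, 0),  |v_rel|² = 1
v_rel×d = (1)·(6) − (0)·(5) = 6
since m = R²·1 − 6²:  R² = (36 + 13) / 1 = 49
R = √49 = 7  ⇒  r_B = 7 − 2 = 5

rB=5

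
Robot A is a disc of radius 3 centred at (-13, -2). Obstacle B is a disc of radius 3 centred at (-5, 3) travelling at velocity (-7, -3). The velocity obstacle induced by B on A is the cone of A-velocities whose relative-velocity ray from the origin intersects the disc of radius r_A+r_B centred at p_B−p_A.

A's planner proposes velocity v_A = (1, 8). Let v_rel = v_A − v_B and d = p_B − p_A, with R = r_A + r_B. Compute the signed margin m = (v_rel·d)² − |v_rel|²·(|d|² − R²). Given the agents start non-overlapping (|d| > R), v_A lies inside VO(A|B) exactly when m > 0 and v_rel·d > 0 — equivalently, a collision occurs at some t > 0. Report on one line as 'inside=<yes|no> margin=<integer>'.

d = (8, 5),  |d|² = 89;  R = 3+3 = 6,  c = 89−6² = 53
v_rel = (8, 11),  |v_rel|² = 185;  v_rel·d = (8)·(8) + (11)·(5) = 119
185·t² − 238·t + 53 = 0  ⇒  m = 119² − 185·53 = 4356
m = 4356 > 0,  v_rel·d = 119 > 0  ⇒  inside

inside=yes margin=4356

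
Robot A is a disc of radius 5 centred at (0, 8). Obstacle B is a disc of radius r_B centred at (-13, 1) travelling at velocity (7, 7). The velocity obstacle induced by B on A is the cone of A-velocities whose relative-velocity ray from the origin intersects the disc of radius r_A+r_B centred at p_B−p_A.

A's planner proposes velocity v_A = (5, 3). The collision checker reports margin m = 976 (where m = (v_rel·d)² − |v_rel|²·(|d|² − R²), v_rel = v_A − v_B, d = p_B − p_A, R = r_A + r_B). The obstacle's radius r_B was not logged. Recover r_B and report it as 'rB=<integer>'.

m = 976
d = (-13, -7);  v_rel = (-2, -4),  |v_rel|² = 20
v_rel×d = (-2)·(-7) − (-4)·(-13) = -38
since m = R²·20 − (-38)²:  R² = (1444 + 976) / 20 = 121
R = √121 = 11  ⇒  r_B = 11 − 5 = 6

rB=6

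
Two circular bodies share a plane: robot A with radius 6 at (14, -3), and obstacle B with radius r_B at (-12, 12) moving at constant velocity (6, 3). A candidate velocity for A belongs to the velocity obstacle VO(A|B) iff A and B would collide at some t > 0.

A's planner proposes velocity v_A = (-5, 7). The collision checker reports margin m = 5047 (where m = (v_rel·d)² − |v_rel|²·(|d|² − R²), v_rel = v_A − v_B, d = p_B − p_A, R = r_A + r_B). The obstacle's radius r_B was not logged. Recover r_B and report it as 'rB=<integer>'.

m = 5047
d = (-26, 15);  v_rel = (-11, 4),  |v_rel|² = 137
v_rel×d = (-11)·(15) − (4)·(-26) = -61
since m = R²·137 − (-61)²:  R² = (3721 + 5047) / 137 = 64
R = √64 = 8  ⇒  r_B = 8 − 6 = 2

rB=2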